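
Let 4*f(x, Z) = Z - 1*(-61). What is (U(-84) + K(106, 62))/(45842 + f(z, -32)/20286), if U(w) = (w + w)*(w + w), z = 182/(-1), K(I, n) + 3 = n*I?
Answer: 2823243192/3719803277 ≈ 0.75898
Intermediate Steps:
K(I, n) = -3 + I*n (K(I, n) = -3 + n*I = -3 + I*n)
z = -182 (z = 182*(-1) = -182)
f(x, Z) = 61/4 + Z/4 (f(x, Z) = (Z - 1*(-61))/4 = (Z + 61)/4 = (61 + Z)/4 = 61/4 + Z/4)
U(w) = 4*w² (U(w) = (2*w)*(2*w) = 4*w²)
(U(-84) + K(106, 62))/(45842 + f(z, -32)/20286) = (4*(-84)² + (-3 + 106*62))/(45842 + (61/4 + (¼)*(-32))/20286) = (4*7056 + (-3 + 6572))/(45842 + (61/4 - 8)*(1/20286)) = (28224 + 6569)/(45842 + (29/4)*(1/20286)) = 34793/(45842 + 29/81144) = 34793/(3719803277/81144) = 34793*(81144/3719803277) = 2823243192/3719803277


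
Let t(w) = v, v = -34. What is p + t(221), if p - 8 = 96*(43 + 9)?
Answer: 4966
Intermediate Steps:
t(w) = -34
p = 5000 (p = 8 + 96*(43 + 9) = 8 + 96*52 = 8 + 4992 = 5000)
p + t(221) = 5000 - 34 = 4966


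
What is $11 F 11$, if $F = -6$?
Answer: $-726$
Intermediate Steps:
$11 F 11 = 11 \left(-6\right) 11 = \left(-66\right) 11 = -726$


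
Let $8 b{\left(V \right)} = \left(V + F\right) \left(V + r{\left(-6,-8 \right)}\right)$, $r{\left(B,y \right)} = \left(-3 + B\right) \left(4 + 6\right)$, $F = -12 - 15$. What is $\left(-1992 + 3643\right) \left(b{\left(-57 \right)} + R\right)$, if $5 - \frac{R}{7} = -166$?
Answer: $\frac{9049131}{2} \approx 4.5246 \cdot 10^{6}$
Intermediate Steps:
$F = -27$
$r{\left(B,y \right)} = -30 + 10 B$ ($r{\left(B,y \right)} = \left(-3 + B\right) 10 = -30 + 10 B$)
$R = 1197$ ($R = 35 - -1162 = 35 + 1162 = 1197$)
$b{\left(V \right)} = \frac{\left(-90 + V\right) \left(-27 + V\right)}{8}$ ($b{\left(V \right)} = \frac{\left(V - 27\right) \left(V + \left(-30 + 10 \left(-6\right)\right)\right)}{8} = \frac{\left(-27 + V\right) \left(V - 90\right)}{8} = \frac{\left(-27 + V\right) \left(-90 + V\right)}{8} = \frac{\left(-90 + V\right) \left(-27 + V\right)}{8}$)
$\left(-1992 + 3643\right) \left(b{\left(-57 \right)} + R\right) = \left(-1992 + 3643\right) \left(\left(\frac{1215}{4} - - \frac{6669}{8} + \frac{\left(-57\right)^{2}}{8}\right) + 1197\right) = 1651 \left(\left(\frac{1215}{4} + \frac{6669}{8} + \frac{1}{8} \cdot 3249\right) + 1197\right) = 1651 \left(\left(\frac{1215}{4} + \frac{6669}{8} + \frac{3249}{8}\right) + 1197\right) = 1651 \left(\frac{3087}{2} + 1197\right) = 1651 \cdot \frac{5481}{2} = \frac{9049131}{2}$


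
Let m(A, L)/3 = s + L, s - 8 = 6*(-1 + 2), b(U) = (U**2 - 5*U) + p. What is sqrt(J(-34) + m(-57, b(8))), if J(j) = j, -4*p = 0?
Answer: 4*sqrt(5) ≈ 8.9443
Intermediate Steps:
p = 0 (p = -1/4*0 = 0)
b(U) = U**2 - 5*U (b(U) = (U**2 - 5*U) + 0 = U**2 - 5*U)
s = 14 (s = 8 + 6*(-1 + 2) = 8 + 6*1 = 8 + 6 = 14)
m(A, L) = 42 + 3*L (m(A, L) = 3*(14 + L) = 42 + 3*L)
sqrt(J(-34) + m(-57, b(8))) = sqrt(-34 + (42 + 3*(8*(-5 + 8)))) = sqrt(-34 + (42 + 3*(8*3))) = sqrt(-34 + (42 + 3*24)) = sqrt(-34 + (42 + 72)) = sqrt(-34 + 114) = sqrt(80) = 4*sqrt(5)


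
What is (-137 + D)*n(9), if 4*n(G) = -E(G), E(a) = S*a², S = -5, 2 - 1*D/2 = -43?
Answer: -19035/4 ≈ -4758.8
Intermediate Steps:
D = 90 (D = 4 - 2*(-43) = 4 + 86 = 90)
E(a) = -5*a²
n(G) = 5*G²/4 (n(G) = (-(-5)*G²)/4 = (5*G²)/4 = 5*G²/4)
(-137 + D)*n(9) = (-137 + 90)*((5/4)*9²) = -235*81/4 = -47*405/4 = -19035/4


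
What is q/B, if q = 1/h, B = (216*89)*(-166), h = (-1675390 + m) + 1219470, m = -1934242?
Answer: 1/7627446731808 ≈ 1.3111e-13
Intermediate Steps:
h = -2390162 (h = (-1675390 - 1934242) + 1219470 = -3609632 + 1219470 = -2390162)
B = -3191184 (B = 19224*(-166) = -3191184)
q = -1/2390162 (q = 1/(-2390162) = -1/2390162 ≈ -4.1838e-7)
q/B = -1/2390162/(-3191184) = -1/2390162*(-1/3191184) = 1/7627446731808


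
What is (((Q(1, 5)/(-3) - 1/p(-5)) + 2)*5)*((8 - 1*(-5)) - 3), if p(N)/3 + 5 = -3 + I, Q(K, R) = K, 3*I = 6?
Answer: 775/9 ≈ 86.111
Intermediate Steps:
I = 2 (I = (⅓)*6 = 2)
p(N) = -18 (p(N) = -15 + 3*(-3 + 2) = -15 + 3*(-1) = -15 - 3 = -18)
(((Q(1, 5)/(-3) - 1/p(-5)) + 2)*5)*((8 - 1*(-5)) - 3) = (((1/(-3) - 1/(-18)) + 2)*5)*((8 - 1*(-5)) - 3) = (((1*(-⅓) - 1*(-1/18)) + 2)*5)*((8 + 5) - 3) = (((-⅓ + 1/18) + 2)*5)*(13 - 3) = ((-5/18 + 2)*5)*10 = ((31/18)*5)*10 = (155/18)*10 = 775/9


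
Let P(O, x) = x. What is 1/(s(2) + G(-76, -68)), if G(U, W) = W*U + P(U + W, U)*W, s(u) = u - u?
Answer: 1/10336 ≈ 9.6749e-5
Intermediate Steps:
s(u) = 0
G(U, W) = 2*U*W (G(U, W) = W*U + U*W = U*W + U*W = 2*U*W)
1/(s(2) + G(-76, -68)) = 1/(0 + 2*(-76)*(-68)) = 1/(0 + 10336) = 1/10336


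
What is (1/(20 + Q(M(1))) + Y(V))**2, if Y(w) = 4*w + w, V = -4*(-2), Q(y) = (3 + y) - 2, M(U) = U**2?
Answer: 776161/484 ≈ 1603.6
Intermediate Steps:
Q(y) = 1 + y
V = 8
Y(w) = 5*w
(1/(20 + Q(M(1))) + Y(V))**2 = (1/(20 + (1 + 1**2)) + 5*8)**2 = (1/(20 + (1 + 1)) + 40)**2 = (1/(20 + 2) + 40)**2 = (1/22 + 40)**2 = (881/22)**2 = 776161/484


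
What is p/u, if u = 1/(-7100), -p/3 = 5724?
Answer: 121921200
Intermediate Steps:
p = -17172 (p = -3*5724 = -17172)
u = -1/7100 ≈ -0.00014085
p/u = -17172/(-1/7100) = -17172*(-7100) = 121921200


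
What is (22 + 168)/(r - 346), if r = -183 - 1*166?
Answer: -38/139 ≈ -0.27338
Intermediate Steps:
r = -349 (r = -183 - 166 = -349)
(22 + 168)/(r - 346) = (22 + 168)/(-349 - 346) = 190/(-695) = 190*(-1/695) = -38/139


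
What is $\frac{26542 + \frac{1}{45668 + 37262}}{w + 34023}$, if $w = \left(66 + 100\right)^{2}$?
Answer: $\frac{2201128061}{5106746470} \approx 0.43102$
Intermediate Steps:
$w = 27556$ ($w = 166^{2} = 27556$)
$\frac{26542 + \frac{1}{45668 + 37262}}{w + 34023} = \frac{26542 + \frac{1}{45668 + 37262}}{27556 + 34023} = \frac{26542 + \frac{1}{82930}}{61579} = \left(26542 + \frac{1}{82930}\right) \frac{1}{61579} = \frac{2201128061}{82930} \cdot \frac{1}{61579} = \frac{2201128061}{5106746470}$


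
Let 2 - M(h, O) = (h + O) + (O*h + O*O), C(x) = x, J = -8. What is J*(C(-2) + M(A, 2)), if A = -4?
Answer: -48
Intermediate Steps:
M(h, O) = 2 - O - h - O² - O*h (M(h, O) = 2 - ((h + O) + (O*h + O*O)) = 2 - ((O + h) + (O*h + O²)) = 2 - ((O + h) + (O² + O*h)) = 2 - (O + h + O² + O*h) = 2 + (-O - h - O² - O*h) = 2 - O - h - O² - O*h)
J*(C(-2) + M(A, 2)) = -8*(-2 + (2 - 1*2 - 1*(-4) - 1*2² - 1*2*(-4))) = -8*(-2 + (2 - 2 + 4 - 1*4 + 8)) = -8*(-2 + (2 - 2 + 4 - 4 + 8)) = -8*(-2 + 8) = -8*6 = -48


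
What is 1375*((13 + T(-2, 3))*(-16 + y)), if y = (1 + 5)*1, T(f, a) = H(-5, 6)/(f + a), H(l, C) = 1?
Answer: -192500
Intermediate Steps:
T(f, a) = 1/(a + f) (T(f, a) = 1/(f + a) = 1/(a + f))
y = 6 (y = 6*1 = 6)
1375*((13 + T(-2, 3))*(-16 + y)) = 1375*((13 + 1/(3 - 2))*(-16 + 6)) = 1375*((13 + 1/1)*(-10)) = 1375*((13 + 1)*(-10)) = 1375*(14*(-10)) = 1375*(-140) = -192500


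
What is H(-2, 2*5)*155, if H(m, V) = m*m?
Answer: 620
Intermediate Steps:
H(m, V) = m**2
H(-2, 2*5)*155 = (-2)**2*155 = 4*155 = 620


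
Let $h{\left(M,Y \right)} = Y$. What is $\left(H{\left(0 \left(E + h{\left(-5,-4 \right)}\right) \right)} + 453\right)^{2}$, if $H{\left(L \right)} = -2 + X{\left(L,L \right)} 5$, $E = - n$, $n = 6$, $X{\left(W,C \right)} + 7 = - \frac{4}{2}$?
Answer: $164836$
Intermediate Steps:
$X{\left(W,C \right)} = -9$ ($X{\left(W,C \right)} = -7 - \frac{4}{2} = -7 - 2 = -9$)
$E = -6$ ($E = \left(-1\right) 6 = -6$)
$H{\left(L \right)} = -47$ ($H{\left(L \right)} = -2 - 45 = -47$)
$\left(H{\left(0 \left(E + h{\left(-5,-4 \right)}\right) \right)} + 453\right)^{2} = \left(-47 + 453\right)^{2} = 406^{2} = 164836$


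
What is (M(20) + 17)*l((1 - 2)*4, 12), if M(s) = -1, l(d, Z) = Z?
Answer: 192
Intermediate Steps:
(M(20) + 17)*l((1 - 2)*4, 12) = (-1 + 17)*12 = 16*12 = 192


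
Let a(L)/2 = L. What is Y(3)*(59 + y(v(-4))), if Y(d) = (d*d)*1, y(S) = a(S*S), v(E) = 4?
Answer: 819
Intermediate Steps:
a(L) = 2*L
y(S) = 2*S**2 (y(S) = 2*(S*S) = 2*S**2)
Y(d) = d**2 (Y(d) = d**2*1 = d**2)
Y(3)*(59 + y(v(-4))) = 3**2*(59 + 2*4**2) = 9*(59 + 2*16) = 9*(59 + 32) = 9*91 = 819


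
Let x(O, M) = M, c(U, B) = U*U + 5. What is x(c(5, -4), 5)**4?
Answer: 625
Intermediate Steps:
c(U, B) = 5 + U**2 (c(U, B) = U**2 + 5 = 5 + U**2)
x(c(5, -4), 5)**4 = 5**4 = 625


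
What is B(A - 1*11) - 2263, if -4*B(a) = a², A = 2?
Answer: -9133/4 ≈ -2283.3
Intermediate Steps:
B(a) = -a²/4
B(A - 1*11) - 2263 = -(2 - 1*11)²/4 - 2263 = -(2 - 11)²/4 - 2263 = -¼*(-9)² - 2263 = -¼*81 - 2263 = -81/4 - 2263 = -9133/4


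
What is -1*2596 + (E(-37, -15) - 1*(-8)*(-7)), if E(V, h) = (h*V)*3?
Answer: -987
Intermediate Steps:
E(V, h) = 3*V*h (E(V, h) = (V*h)*3 = 3*V*h)
-1*2596 + (E(-37, -15) - 1*(-8)*(-7)) = -1*2596 + (3*(-37)*(-15) - 1*(-8)*(-7)) = -2596 + (1665 - (-8)*(-7)) = -2596 + (1665 - 1*56) = -2596 + (1665 - 56) = -2596 + 1609 = -987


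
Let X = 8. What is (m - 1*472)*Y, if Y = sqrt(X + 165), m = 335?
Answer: -137*sqrt(173) ≈ -1802.0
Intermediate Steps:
Y = sqrt(173) (Y = sqrt(8 + 165) = sqrt(173) ≈ 13.153)
(m - 1*472)*Y = (335 - 1*472)*sqrt(173) = (335 - 472)*sqrt(173) = -137*sqrt(173)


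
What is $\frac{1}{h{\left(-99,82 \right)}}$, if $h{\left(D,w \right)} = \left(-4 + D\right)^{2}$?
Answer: $\frac{1}{10609} \approx 9.426 \cdot 10^{-5}$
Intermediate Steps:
$\frac{1}{h{\left(-99,82 \right)}} = \frac{1}{\left(-4 - 99\right)^{2}} = \frac{1}{\left(-103\right)^{2}} = \frac{1}{10609}$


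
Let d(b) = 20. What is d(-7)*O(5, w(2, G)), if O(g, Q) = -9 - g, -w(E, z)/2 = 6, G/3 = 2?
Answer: -280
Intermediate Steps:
G = 6 (G = 3*2 = 6)
w(E, z) = -12 (w(E, z) = -2*6 = -12)
d(-7)*O(5, w(2, G)) = 20*(-9 - 1*5) = 20*(-9 - 5) = 20*(-14) = -280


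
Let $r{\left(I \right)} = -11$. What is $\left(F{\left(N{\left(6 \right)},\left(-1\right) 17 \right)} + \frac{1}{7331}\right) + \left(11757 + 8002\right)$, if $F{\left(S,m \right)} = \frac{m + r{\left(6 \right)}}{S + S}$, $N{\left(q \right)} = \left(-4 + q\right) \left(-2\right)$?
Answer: $\frac{289757777}{14662} \approx 19763.0$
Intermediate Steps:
$N{\left(q \right)} = 8 - 2 q$
$F{\left(S,m \right)} = \frac{-11 + m}{2 S}$ ($F{\left(S,m \right)} = \frac{m - 11}{S + S} = \frac{-11 + m}{2 S}$)
$\left(F{\left(N{\left(6 \right)},\left(-1\right) 17 \right)} + \frac{1}{7331}\right) + \left(11757 + 8002\right) = \left(\frac{-11 - 17}{2 \left(8 - 12\right)} + \frac{1}{7331}\right) + \left(11757 + 8002\right) = \left(\frac{-11 - 17}{2 \left(8 - 12\right)} + \frac{1}{7331}\right) + 19759 = \left(\frac{1}{2} \frac{1}{-4} \left(-28\right) + \frac{1}{7331}\right) + 19759 = \left(\frac{1}{2} \left(- \frac{1}{4}\right) \left(-28\right) + \frac{1}{7331}\right) + 19759 = \left(\frac{7}{2} + \frac{1}{7331}\right) + 19759 = \frac{51319}{14662} + 19759 = \frac{289757777}{14662}$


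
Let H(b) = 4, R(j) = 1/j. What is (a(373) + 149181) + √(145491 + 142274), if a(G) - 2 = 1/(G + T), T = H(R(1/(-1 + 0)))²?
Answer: 58032188/389 + √287765 ≈ 1.4972e+5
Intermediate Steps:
T = 16 (T = 4² = 16)
a(G) = 2 + 1/(16 + G) (a(G) = 2 + 1/(G + 16) = 2 + 1/(16 + G))
(a(373) + 149181) + √(145491 + 142274) = ((33 + 2*373)/(16 + 373) + 149181) + √(145491 + 142274) = ((33 + 746)/389 + 149181) + √287765 = ((1/389)*779 + 149181) + √287765 = (779/389 + 149181) + √287765 = 58032188/389 + √287765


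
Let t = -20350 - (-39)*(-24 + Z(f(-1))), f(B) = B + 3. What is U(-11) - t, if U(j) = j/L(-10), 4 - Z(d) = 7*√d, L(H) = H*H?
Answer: 2112989/100 + 273*√2 ≈ 21516.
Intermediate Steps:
f(B) = 3 + B
L(H) = H²
Z(d) = 4 - 7*√d
U(j) = j/100 (U(j) = j/((-10)²) = j/100)
t = -21130 - 273*√2 (t = -20350 - (-39)*(-24 + (4 - 7*√(3 - 1))) = -20350 - (-39)*(-24 + (4 - 7*√2)) = -20350 - (-39)*(-20 - 7*√2) = -20350 - (780 + 273*√2) = -20350 + (-780 - 273*√2) = -21130 - 273*√2 ≈ -21516.)
U(-11) - t = (1/100)*(-11) - (-21130 - 273*√2) = -11/100 + (21130 + 273*√2) = 2112989/100 + 273*√2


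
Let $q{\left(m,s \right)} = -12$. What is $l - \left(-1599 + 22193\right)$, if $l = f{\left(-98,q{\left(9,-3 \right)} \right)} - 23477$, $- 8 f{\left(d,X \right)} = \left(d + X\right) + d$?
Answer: $-44045$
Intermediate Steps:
$f{\left(d,X \right)} = - \frac{d}{4} - \frac{X}{8}$ ($f{\left(d,X \right)} = - \frac{\left(d + X\right) + d}{8} = - \frac{\left(X + d\right) + d}{8} = - \frac{X + 2 d}{8} = - \frac{d}{4} - \frac{X}{8}$)
$l = -23451$ ($l = \left(\left(- \frac{1}{4}\right) \left(-98\right) - - \frac{3}{2}\right) - 23477 = \left(\frac{49}{2} + \frac{3}{2}\right) - 23477 = 26 - 23477 = -23451$)
$l - \left(-1599 + 22193\right) = -23451 - \left(-1599 + 22193\right) = -23451 - 20594 = -44045$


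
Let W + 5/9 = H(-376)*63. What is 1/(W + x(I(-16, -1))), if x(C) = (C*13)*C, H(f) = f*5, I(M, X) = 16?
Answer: -9/1036013 ≈ -8.6871e-6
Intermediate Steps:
H(f) = 5*f
x(C) = 13*C² (x(C) = (13*C)*C = 13*C²)
W = -1065965/9 (W = -5/9 + (5*(-376))*63 = -5/9 - 1880*63 = -5/9 - 118440 = -1065965/9 ≈ -1.1844e+5)
1/(W + x(I(-16, -1))) = 1/(-1065965/9 + 13*16²) = 1/(-1065965/9 + 13*256) = 1/(-1065965/9 + 3328) = 1/(-1036013/9) = -9/1036013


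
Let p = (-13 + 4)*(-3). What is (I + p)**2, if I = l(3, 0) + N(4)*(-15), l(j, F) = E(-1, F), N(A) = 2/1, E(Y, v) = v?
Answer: 9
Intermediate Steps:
N(A) = 2 (N(A) = 2*1 = 2)
l(j, F) = F
p = 27 (p = -9*(-3) = 27)
I = -30 (I = 0 + 2*(-15) = 0 - 30 = -30)
(I + p)**2 = (-30 + 27)**2 = (-3)**2 = 9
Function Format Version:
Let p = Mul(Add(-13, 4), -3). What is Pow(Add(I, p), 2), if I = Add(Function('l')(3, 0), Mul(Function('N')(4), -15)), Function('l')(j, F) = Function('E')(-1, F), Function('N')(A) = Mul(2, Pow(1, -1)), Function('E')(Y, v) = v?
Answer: 9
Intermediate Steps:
Function('N')(A) = 2 (Function('N')(A) = Mul(2, 1) = 2)
Function('l')(j, F) = F
p = 27 (p = Mul(-9, -3) = 27)
I = -30 (I = Add(0, Mul(2, -15)) = Add(0, -30) = -30)
Pow(Add(I, p), 2) = Pow(Add(-30, 27), 2) = Pow(-3, 2) = 9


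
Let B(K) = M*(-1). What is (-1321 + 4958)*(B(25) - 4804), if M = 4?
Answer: -17486696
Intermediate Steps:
B(K) = -4 (B(K) = 4*(-1) = -4)
(-1321 + 4958)*(B(25) - 4804) = (-1321 + 4958)*(-4 - 4804) = 3637*(-4808) = -17486696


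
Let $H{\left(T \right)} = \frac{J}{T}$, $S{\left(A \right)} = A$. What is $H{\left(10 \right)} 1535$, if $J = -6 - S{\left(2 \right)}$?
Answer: $-1228$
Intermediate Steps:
$J = -8$ ($J = -6 - 2 = -8$)
$H{\left(T \right)} = - \frac{8}{T}$
$H{\left(10 \right)} 1535 = - \frac{8}{10} \cdot 1535 = \left(-8\right) \frac{1}{10} \cdot 1535 = \left(- \frac{4}{5}\right) 1535 = -1228$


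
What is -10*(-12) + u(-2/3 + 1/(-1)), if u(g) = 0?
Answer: 120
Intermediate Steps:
-10*(-12) + u(-2/3 + 1/(-1)) = -10*(-12) + 0 = 120 + 0 = 120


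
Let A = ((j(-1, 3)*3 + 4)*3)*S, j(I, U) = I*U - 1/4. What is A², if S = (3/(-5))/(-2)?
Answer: 42849/1600 ≈ 26.781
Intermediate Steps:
j(I, U) = -¼ + I*U (j(I, U) = I*U - 1*¼ = I*U - ¼ = -¼ + I*U)
S = 3/10 (S = (3*(-⅕))*(-½) = -⅗*(-½) = 3/10 ≈ 0.30000)
A = -207/40 (A = (((-¼ - 1*3)*3 + 4)*3)*(3/10) = (((-¼ - 3)*3 + 4)*3)*(3/10) = ((-13/4*3 + 4)*3)*(3/10) = ((-39/4 + 4)*3)*(3/10) = -23/4*3*(3/10) = -69/4*3/10 = -207/40 ≈ -5.1750)
A² = (-207/40)² = 42849/1600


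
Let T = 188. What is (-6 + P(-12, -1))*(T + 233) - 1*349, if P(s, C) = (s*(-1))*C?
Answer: -7927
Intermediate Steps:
P(s, C) = -C*s (P(s, C) = (-s)*C = -C*s)
(-6 + P(-12, -1))*(T + 233) - 1*349 = (-6 - 1*(-1)*(-12))*(188 + 233) - 1*349 = (-6 - 12)*421 - 349 = -18*421 - 349 = -7578 - 349 = -7927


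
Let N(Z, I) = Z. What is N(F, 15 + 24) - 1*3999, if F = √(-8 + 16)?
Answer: -3999 + 2*√2 ≈ -3996.2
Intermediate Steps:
F = 2*√2 (F = √8 = 2*√2 ≈ 2.8284)
N(F, 15 + 24) - 1*3999 = 2*√2 - 1*3999 = 2*√2 - 3999 = -3999 + 2*√2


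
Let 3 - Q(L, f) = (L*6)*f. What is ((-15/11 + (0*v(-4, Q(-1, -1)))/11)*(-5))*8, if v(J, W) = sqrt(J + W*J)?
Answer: 600/11 ≈ 54.545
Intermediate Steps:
Q(L, f) = 3 - 6*L*f (Q(L, f) = 3 - L*6*f = 3 - 6*L*f)
v(J, W) = sqrt(J + J*W)
((-15/11 + (0*v(-4, Q(-1, -1)))/11)*(-5))*8 = ((-15/11 + (0*sqrt(-4*(1 + (3 - 6*(-1)*(-1)))))/11)*(-5))*8 = ((-15*1/11 + (0*sqrt(-4*(1 + (3 - 6))))*(1/11))*(-5))*8 = ((-15/11 + (0*sqrt(-4*(1 - 3)))*(1/11))*(-5))*8 = ((-15/11 + (0*sqrt(-4*(-2)))*(1/11))*(-5))*8 = ((-15/11 + (0*sqrt(8))*(1/11))*(-5))*8 = ((-15/11 + (0*(2*sqrt(2)))*(1/11))*(-5))*8 = ((-15/11 + 0*(1/11))*(-5))*8 = ((-15/11 + 0)*(-5))*8 = -15/11*(-5)*8 = (75/11)*8 = 600/11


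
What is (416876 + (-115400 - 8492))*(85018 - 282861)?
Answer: -57964833512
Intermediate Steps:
(416876 + (-115400 - 8492))*(85018 - 282861) = (416876 - 123892)*(-197843) = 292984*(-197843) = -57964833512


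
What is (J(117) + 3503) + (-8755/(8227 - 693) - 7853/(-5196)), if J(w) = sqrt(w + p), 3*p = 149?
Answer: 68572218757/19573332 + 10*sqrt(15)/3 ≈ 3516.3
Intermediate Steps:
p = 149/3 (p = (1/3)*149 = 149/3 ≈ 49.667)
J(w) = sqrt(149/3 + w) (J(w) = sqrt(w + 149/3) = sqrt(149/3 + w))
(J(117) + 3503) + (-8755/(8227 - 693) - 7853/(-5196)) = (sqrt(447 + 9*117)/3 + 3503) + (-8755/(8227 - 693) - 7853/(-5196)) = (sqrt(447 + 1053)/3 + 3503) + (-8755/7534 - 7853*(-1/5196)) = (sqrt(1500)/3 + 3503) + (-8755*1/7534 + 7853/5196) = ((10*sqrt(15))/3 + 3503) + (-8755/7534 + 7853/5196) = (10*sqrt(15)/3 + 3503) + 6836761/19573332 = (3503 + 10*sqrt(15)/3) + 6836761/19573332 = 68572218757/19573332 + 10*sqrt(15)/3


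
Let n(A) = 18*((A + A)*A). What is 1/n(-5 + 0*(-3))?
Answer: 1/900 ≈ 0.0011111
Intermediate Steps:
n(A) = 36*A² (n(A) = 18*((2*A)*A) = 18*(2*A²) = 36*A²)
1/n(-5 + 0*(-3)) = 1/(36*(-5 + 0*(-3))²) = 1/(36*(-5 + 0)²) = 1/(36*(-5)²) = 1/(36*25) = 1/900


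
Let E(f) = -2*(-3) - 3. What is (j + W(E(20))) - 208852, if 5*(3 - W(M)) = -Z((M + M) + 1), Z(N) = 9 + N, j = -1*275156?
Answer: -2420009/5 ≈ -4.8400e+5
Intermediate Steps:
j = -275156
E(f) = 3 (E(f) = 6 - 3 = 3)
W(M) = 5 + 2*M/5 (W(M) = 3 - (-1)*(9 + ((M + M) + 1))/5 = 3 - (-1)*(9 + (2*M + 1))/5 = 3 - (-1)*(9 + (1 + 2*M))/5 = 3 - (-1)*(10 + 2*M)/5 = 3 - (-10 - 2*M)/5 = 3 + (2 + 2*M/5) = 5 + 2*M/5)
(j + W(E(20))) - 208852 = (-275156 + (5 + (⅖)*3)) - 208852 = (-275156 + (5 + 6/5)) - 208852 = (-275156 + 31/5) - 208852 = -1375749/5 - 208852 = -2420009/5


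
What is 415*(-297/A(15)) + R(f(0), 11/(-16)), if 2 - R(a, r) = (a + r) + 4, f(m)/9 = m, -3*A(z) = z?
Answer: 394395/16 ≈ 24650.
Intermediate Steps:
A(z) = -z/3
f(m) = 9*m
R(a, r) = -2 - a - r (R(a, r) = 2 - ((a + r) + 4) = 2 - (4 + a + r) = 2 + (-4 - a - r) = -2 - a - r)
415*(-297/A(15)) + R(f(0), 11/(-16)) = 415*(-297/((-1/3*15))) + (-2 - 9*0 - 11/(-16)) = 415*(-297/(-5)) + (-2 - 1*0 - 11*(-1)/16) = 415*(-297*(-1/5)) + (-2 + 0 - 1*(-11/16)) = 415*(297/5) + (-2 + 0 + 11/16) = 24651 - 21/16 = 394395/16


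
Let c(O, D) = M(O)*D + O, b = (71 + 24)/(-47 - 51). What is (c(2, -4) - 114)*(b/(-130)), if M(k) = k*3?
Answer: -646/637 ≈ -1.0141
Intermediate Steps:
M(k) = 3*k
b = -95/98 (b = 95/(-98) = 95*(-1/98) = -95/98 ≈ -0.96939)
c(O, D) = O + 3*D*O (c(O, D) = (3*O)*D + O = 3*D*O + O = O + 3*D*O)
(c(2, -4) - 114)*(b/(-130)) = (2*(1 + 3*(-4)) - 114)*(-95/98/(-130)) = (2*(1 - 12) - 114)*(-95/98*(-1/130)) = (2*(-11) - 114)*(19/2548) = (-22 - 114)*(19/2548) = -136*19/2548 = -646/637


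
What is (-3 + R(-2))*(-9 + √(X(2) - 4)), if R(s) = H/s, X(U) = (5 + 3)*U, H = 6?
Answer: 54 - 12*√3 ≈ 33.215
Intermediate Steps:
X(U) = 8*U
R(s) = 6/s
(-3 + R(-2))*(-9 + √(X(2) - 4)) = (-3 + 6/(-2))*(-9 + √(8*2 - 4)) = (-3 + 6*(-½))*(-9 + √(16 - 4)) = (-3 - 3)*(-9 + √12) = -6*(-9 + 2*√3) = 54 - 12*√3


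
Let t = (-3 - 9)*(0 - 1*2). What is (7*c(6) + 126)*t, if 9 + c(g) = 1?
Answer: 1680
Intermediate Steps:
c(g) = -8 (c(g) = -9 + 1 = -8)
t = 24 (t = -12*(0 - 2) = -12*(-2) = 24)
(7*c(6) + 126)*t = (7*(-8) + 126)*24 = (-56 + 126)*24 = 70*24 = 1680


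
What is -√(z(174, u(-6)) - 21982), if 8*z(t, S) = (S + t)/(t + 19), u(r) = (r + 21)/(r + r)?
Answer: -I*√52403414426/1544 ≈ -148.26*I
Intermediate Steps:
u(r) = (21 + r)/(2*r) (u(r) = (21 + r)/((2*r)) = (21 + r)*(1/(2*r)) = (21 + r)/(2*r))
z(t, S) = (S + t)/(8*(19 + t)) (z(t, S) = ((S + t)/(t + 19))/8 = ((S + t)/(19 + t))/8 = (S + t)/(8*(19 + t)))
-√(z(174, u(-6)) - 21982) = -√(((½)*(21 - 6)/(-6) + 174)/(8*(19 + 174)) - 21982) = -√((⅛)*((½)*(-⅙)*15 + 174)/193 - 21982) = -√((⅛)*(1/193)*(-5/4 + 174) - 21982) = -√((⅛)*(1/193)*(691/4) - 21982) = -√(691/6176 - 21982) = -√(-135760141/6176) = -I*√52403414426/1544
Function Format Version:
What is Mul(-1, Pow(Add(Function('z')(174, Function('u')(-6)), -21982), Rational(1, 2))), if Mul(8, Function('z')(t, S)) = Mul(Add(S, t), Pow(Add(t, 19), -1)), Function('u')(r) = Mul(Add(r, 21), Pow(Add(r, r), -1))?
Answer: Mul(Rational(-1, 1544), I, Pow(52403414426, Rational(1, 2))) ≈ Mul(-148.26, I)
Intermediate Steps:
Function('u')(r) = Mul(Rational(1, 2), Pow(r, -1), Add(21, r)) (Function('u')(r) = Mul(Add(21, r), Pow(Mul(2, r), -1)) = Mul(Add(21, r), Mul(Rational(1, 2), Pow(r, -1))) = Mul(Rational(1, 2), Pow(r, -1), Add(21, r)))
Function('z')(t, S) = Mul(Rational(1, 8), Pow(Add(19, t), -1), Add(S, t)) (Function('z')(t, S) = Mul(Rational(1, 8), Mul(Add(S, t), Pow(Add(t, 19), -1))) = Mul(Rational(1, 8), Mul(Add(S, t), Pow(Add(19, t), -1))) = Mul(Rational(1, 8), Mul(Pow(Add(19, t), -1), Add(S, t))) = Mul(Rational(1, 8), Pow(Add(19, t), -1), Add(S, t)))
Mul(-1, Pow(Add(Function('z')(174, Function('u')(-6)), -21982), Rational(1, 2))) = Mul(-1, Pow(Add(Mul(Rational(1, 8), Pow(Add(19, 174), -1), Add(Mul(Rational(1, 2), Pow(-6, -1), Add(21, -6)), 174)), -21982), Rational(1, 2))) = Mul(-1, Pow(Add(Mul(Rational(1, 8), Pow(193, -1), Add(Mul(Rational(1, 2), Rational(-1, 6), 15), 174)), -21982), Rational(1, 2))) = Mul(-1, Pow(Add(Mul(Rational(1, 8), Rational(1, 193), Add(Rational(-5, 4), 174)), -21982), Rational(1, 2))) = Mul(-1, Pow(Add(Mul(Rational(1, 8), Rational(1, 193), Rational(691, 4)), -21982), Rational(1, 2))) = Mul(-1, Pow(Add(Rational(691, 6176), -21982), Rational(1, 2))) = Mul(-1, Pow(Rational(-135760141, 6176), Rational(1, 2))) = Mul(-1, Mul(Rational(1, 1544), I, Pow(52403414426, Rational(1, 2)))) = Mul(Rational(-1, 1544), I, Pow(52403414426, Rational(1, 2)))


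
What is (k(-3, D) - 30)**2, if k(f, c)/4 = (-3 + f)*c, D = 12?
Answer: 101124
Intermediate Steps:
k(f, c) = 4*c*(-3 + f) (k(f, c) = 4*((-3 + f)*c) = 4*(c*(-3 + f)) = 4*c*(-3 + f))
(k(-3, D) - 30)**2 = (4*12*(-3 - 3) - 30)**2 = (4*12*(-6) - 30)**2 = (-288 - 30)**2 = (-318)**2 = 101124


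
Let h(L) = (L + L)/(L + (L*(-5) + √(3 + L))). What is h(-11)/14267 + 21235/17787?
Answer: 2230820176/1868648859 + I*√2/630342 ≈ 1.1938 + 2.2436e-6*I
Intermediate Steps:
h(L) = 2*L/(√(3 + L) - 4*L) (h(L) = (2*L)/(L + (-5*L + √(3 + L))) = (2*L)/(L + (√(3 + L) - 5*L)) = (2*L)/(√(3 + L) - 4*L) = 2*L/(√(3 + L) - 4*L))
h(-11)/14267 + 21235/17787 = -2*(-11)/(-√(3 - 11) + 4*(-11))/14267 + 21235/17787 = -2*(-11)/(-√(-8) - 44)*(1/14267) + 21235*(1/17787) = -2*(-11)/(-2*I*√2 - 44)*(1/14267) + 21235/17787 = -2*(-11)/(-44 - 2*I*√2)*(1/14267) + 21235/17787 = (22/(-44 - 2*I*√2))*(1/14267) + 21235/17787 = 2/(1297*(-44 - 2*I*√2)) + 21235/17787 = 21235/17787 + 2/(1297*(-44 - 2*I*√2))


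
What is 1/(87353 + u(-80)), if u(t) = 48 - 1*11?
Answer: 1/87390 ≈ 1.1443e-5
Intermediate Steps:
u(t) = 37 (u(t) = 48 - 11 = 37)
1/(87353 + u(-80)) = 1/(87353 + 37) = 1/87390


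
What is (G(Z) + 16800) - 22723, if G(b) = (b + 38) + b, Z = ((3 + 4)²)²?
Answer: -1083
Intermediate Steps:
Z = 2401 (Z = (7²)² = 49² = 2401)
G(b) = 38 + 2*b (G(b) = (38 + b) + b = 38 + 2*b)
(G(Z) + 16800) - 22723 = ((38 + 2*2401) + 16800) - 22723 = ((38 + 4802) + 16800) - 22723 = (4840 + 16800) - 22723 = 21640 - 22723 = -1083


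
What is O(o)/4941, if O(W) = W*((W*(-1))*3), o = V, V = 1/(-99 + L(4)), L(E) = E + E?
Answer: -1/13638807 ≈ -7.3320e-8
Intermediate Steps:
L(E) = 2*E
V = -1/91 (V = 1/(-99 + 2*4) = 1/(-99 + 8) = 1/(-91) = -1/91 ≈ -0.010989)
o = -1/91 ≈ -0.010989
O(W) = -3*W² (O(W) = W*(-W*3) = W*(-3*W) = -3*W²)
O(o)/4941 = -3*(-1/91)²/4941 = -3*1/8281*(1/4941) = -3/8281*1/4941 = -1/13638807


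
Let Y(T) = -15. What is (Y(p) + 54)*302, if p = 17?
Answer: 11778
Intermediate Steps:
(Y(p) + 54)*302 = (-15 + 54)*302 = 39*302 = 11778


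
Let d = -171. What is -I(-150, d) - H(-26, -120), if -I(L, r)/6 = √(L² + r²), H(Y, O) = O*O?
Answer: -14400 + 18*√5749 ≈ -13035.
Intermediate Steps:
H(Y, O) = O²
I(L, r) = -6*√(L² + r²)
-I(-150, d) - H(-26, -120) = -(-6)*√((-150)² + (-171)²) - 1*(-120)² = -(-6)*√(22500 + 29241) - 1*14400 = -(-6)*√51741 - 14400 = -(-6)*3*√5749 - 14400 = -(-18)*√5749 - 14400 = 18*√5749 - 14400 = -14400 + 18*√5749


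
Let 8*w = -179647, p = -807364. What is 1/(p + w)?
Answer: -8/6638559 ≈ -1.2051e-6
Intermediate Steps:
w = -179647/8 (w = (⅛)*(-179647) = -179647/8 ≈ -22456.)
1/(p + w) = 1/(-807364 - 179647/8) = 1/(-6638559/8) = -8/6638559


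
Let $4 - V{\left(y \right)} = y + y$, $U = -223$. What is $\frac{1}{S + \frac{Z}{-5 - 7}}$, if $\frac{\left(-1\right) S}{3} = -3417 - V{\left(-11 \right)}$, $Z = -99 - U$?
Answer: $\frac{3}{30956} \approx 9.6912 \cdot 10^{-5}$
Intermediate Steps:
$Z = 124$ ($Z = -99 - -223 = -99 + 223 = 124$)
$V{\left(y \right)} = 4 - 2 y$ ($V{\left(y \right)} = 4 - \left(y + y\right) = 4 - 2 y$)
$S = 10329$ ($S = - 3 \left(-3417 - \left(4 - -22\right)\right) = - 3 \left(-3417 - \left(4 + 22\right)\right) = - 3 \left(-3417 - 26\right) = \left(-3\right) \left(-3443\right) = 10329$)
$\frac{1}{S + \frac{Z}{-5 - 7}} = \frac{1}{10329 + \frac{124}{-5 - 7}} = \frac{1}{10329 + \frac{124}{-12}} = \frac{1}{10329 + 124 \left(- \frac{1}{12}\right)} = \frac{1}{10329 - \frac{31}{3}} = \frac{1}{\frac{30956}{3}} = \frac{3}{30956}$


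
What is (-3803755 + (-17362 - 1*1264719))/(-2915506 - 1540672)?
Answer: 2542918/2228089 ≈ 1.1413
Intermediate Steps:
(-3803755 + (-17362 - 1*1264719))/(-2915506 - 1540672) = (-3803755 + (-17362 - 1264719))/(-4456178) = (-3803755 - 1282081)*(-1/4456178) = -5085836*(-1/4456178) = 2542918/2228089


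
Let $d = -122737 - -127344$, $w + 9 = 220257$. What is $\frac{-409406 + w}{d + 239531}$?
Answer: $- \frac{94579}{122069} \approx -0.7748$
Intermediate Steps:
$w = 220248$ ($w = -9 + 220257 = 220248$)
$d = 4607$ ($d = -122737 + 127344 = 4607$)
$\frac{-409406 + w}{d + 239531} = \frac{-409406 + 220248}{4607 + 239531} = - \frac{189158}{244138} = \left(-189158\right) \frac{1}{244138} = - \frac{94579}{122069}$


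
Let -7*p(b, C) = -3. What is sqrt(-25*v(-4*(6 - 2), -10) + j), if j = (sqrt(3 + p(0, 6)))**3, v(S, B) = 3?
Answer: sqrt(-3675 + 48*sqrt(42))/7 ≈ 8.2856*I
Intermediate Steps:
p(b, C) = 3/7 (p(b, C) = -1/7*(-3) = 3/7)
j = 48*sqrt(42)/49 (j = (sqrt(3 + 3/7))**3 = (sqrt(24/7))**3 = (2*sqrt(42)/7)**3 = 48*sqrt(42)/49 ≈ 6.3485)
sqrt(-25*v(-4*(6 - 2), -10) + j) = sqrt(-25*3 + 48*sqrt(42)/49) = sqrt(-75 + 48*sqrt(42)/49)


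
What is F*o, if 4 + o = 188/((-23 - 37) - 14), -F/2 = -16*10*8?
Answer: -619520/37 ≈ -16744.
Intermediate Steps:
F = 2560 (F = -2*(-16*10)*8 = -(-320)*8 = -2*(-1280) = 2560)
o = -242/37 (o = -4 + 188/((-23 - 37) - 14) = -4 + 188/(-60 - 14) = -4 + 188/(-74) = -4 + 188*(-1/74) = -4 - 94/37 = -242/37 ≈ -6.5405)
F*o = 2560*(-242/37) = -619520/37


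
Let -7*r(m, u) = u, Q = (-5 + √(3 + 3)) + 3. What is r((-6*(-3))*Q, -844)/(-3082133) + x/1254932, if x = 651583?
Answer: 286873451085/552552475708 ≈ 0.51918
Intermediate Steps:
Q = -2 + √6 (Q = (-5 + √6) + 3 = -2 + √6 ≈ 0.44949)
r(m, u) = -u/7
r((-6*(-3))*Q, -844)/(-3082133) + x/1254932 = -⅐*(-844)/(-3082133) + 651583/1254932 = (844/7)*(-1/3082133) + 651583*(1/1254932) = -844/21574931 + 651583/1254932 = 286873451085/552552475708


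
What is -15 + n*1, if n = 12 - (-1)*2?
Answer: -1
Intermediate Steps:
n = 14 (n = 12 - 1*(-2) = 12 + 2 = 14)
-15 + n*1 = -15 + 14*1 = -15 + 14 = -1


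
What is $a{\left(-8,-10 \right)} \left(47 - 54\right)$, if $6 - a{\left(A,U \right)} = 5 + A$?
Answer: $-63$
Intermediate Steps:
$a{\left(A,U \right)} = 1 - A$ ($a{\left(A,U \right)} = 6 - \left(5 + A\right) = 1 - A$)
$a{\left(-8,-10 \right)} \left(47 - 54\right) = \left(1 - -8\right) \left(47 - 54\right) = \left(1 + 8\right) \left(-7\right) = 9 \left(-7\right) = -63$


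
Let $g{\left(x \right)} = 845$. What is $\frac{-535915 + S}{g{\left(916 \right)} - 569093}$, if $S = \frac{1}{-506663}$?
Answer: $\frac{45254716941}{47985039404} \approx 0.9431$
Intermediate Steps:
$S = - \frac{1}{506663} \approx -1.9737 \cdot 10^{-6}$
$\frac{-535915 + S}{g{\left(916 \right)} - 569093} = \frac{-535915 - \frac{1}{506663}}{845 - 569093} = - \frac{271528301646}{506663 \left(-568248\right)} = \left(- \frac{271528301646}{506663}\right) \left(- \frac{1}{568248}\right) = \frac{45254716941}{47985039404}$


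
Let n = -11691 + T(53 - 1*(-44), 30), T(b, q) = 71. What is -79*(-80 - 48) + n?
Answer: -1508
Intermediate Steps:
n = -11620 (n = -11691 + 71 = -11620)
-79*(-80 - 48) + n = -79*(-80 - 48) - 11620 = -79*(-128) - 11620 = 10112 - 11620 = -1508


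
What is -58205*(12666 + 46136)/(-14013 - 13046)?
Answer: 3422570410/27059 ≈ 1.2649e+5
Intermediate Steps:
-58205*(12666 + 46136)/(-14013 - 13046) = -58205/((-27059/58802)) = -58205/((-27059*1/58802)) = -58205/(-27059/58802) = -58205*(-58802/27059) = 3422570410/27059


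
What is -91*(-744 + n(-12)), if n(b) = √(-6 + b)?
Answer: 67704 - 273*I*√2 ≈ 67704.0 - 386.08*I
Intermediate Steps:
-91*(-744 + n(-12)) = -91*(-744 + √(-6 - 12)) = -91*(-744 + √(-18)) = -91*(-744 + 3*I*√2) = 67704 - 273*I*√2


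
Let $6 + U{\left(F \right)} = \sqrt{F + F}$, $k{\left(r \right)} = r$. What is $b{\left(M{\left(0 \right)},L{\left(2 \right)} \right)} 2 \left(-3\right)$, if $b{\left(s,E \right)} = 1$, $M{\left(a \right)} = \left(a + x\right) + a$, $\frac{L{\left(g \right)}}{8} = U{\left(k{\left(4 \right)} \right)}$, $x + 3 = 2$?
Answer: $-6$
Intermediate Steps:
$x = -1$ ($x = -3 + 2 = -1$)
$U{\left(F \right)} = -6 + \sqrt{2} \sqrt{F}$ ($U{\left(F \right)} = -6 + \sqrt{F + F} = -6 + \sqrt{2 F} = -6 + \sqrt{2} \sqrt{F}$)
$L{\left(g \right)} = -48 + 16 \sqrt{2}$ ($L{\left(g \right)} = 8 \left(-6 + \sqrt{2} \sqrt{4}\right) = 8 \left(-6 + \sqrt{2} \cdot 2\right) = 8 \left(-6 + 2 \sqrt{2}\right) = -48 + 16 \sqrt{2}$)
$M{\left(a \right)} = -1 + 2 a$ ($M{\left(a \right)} = \left(a - 1\right) + a = \left(-1 + a\right) + a = -1 + 2 a$)
$b{\left(M{\left(0 \right)},L{\left(2 \right)} \right)} 2 \left(-3\right) = 1 \cdot 2 \left(-3\right) = 2 \left(-3\right) = -6$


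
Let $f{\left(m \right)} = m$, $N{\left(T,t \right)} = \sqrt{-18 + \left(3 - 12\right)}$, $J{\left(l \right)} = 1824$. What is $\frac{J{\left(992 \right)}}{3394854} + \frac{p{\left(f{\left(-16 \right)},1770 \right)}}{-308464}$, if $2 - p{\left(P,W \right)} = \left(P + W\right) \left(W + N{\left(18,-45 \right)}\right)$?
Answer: $\frac{878345973329}{87265853688} + \frac{2631 i \sqrt{3}}{154232} \approx 10.065 + 0.029547 i$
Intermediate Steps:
$N{\left(T,t \right)} = 3 i \sqrt{3}$ ($N{\left(T,t \right)} = \sqrt{-18 + \left(3 - 12\right)} = \sqrt{-18 - 9} = \sqrt{-27} = 3 i \sqrt{3}$)
$p{\left(P,W \right)} = 2 - \left(P + W\right) \left(W + 3 i \sqrt{3}\right)$
$\frac{J{\left(992 \right)}}{3394854} + \frac{p{\left(f{\left(-16 \right)},1770 \right)}}{-308464} = \frac{1824}{3394854} + \frac{2 - 1770^{2} - \left(-16\right) 1770 - 3 i \left(-16\right) \sqrt{3} - 3 i 1770 \sqrt{3}}{-308464} = 1824 \cdot \frac{1}{3394854} + \left(2 - 3132900 + 28320 + 48 i \sqrt{3} - 5310 i \sqrt{3}\right) \left(- \frac{1}{308464}\right) = \frac{304}{565809} + \left(2 - 3132900 + 28320 + 48 i \sqrt{3} - 5310 i \sqrt{3}\right) \left(- \frac{1}{308464}\right) = \frac{304}{565809} + \left(-3104578 - 5262 i \sqrt{3}\right) \left(- \frac{1}{308464}\right) = \frac{304}{565809} + \left(\frac{1552289}{154232} + \frac{2631 i \sqrt{3}}{154232}\right) = \frac{878345973329}{87265853688} + \frac{2631 i \sqrt{3}}{154232}$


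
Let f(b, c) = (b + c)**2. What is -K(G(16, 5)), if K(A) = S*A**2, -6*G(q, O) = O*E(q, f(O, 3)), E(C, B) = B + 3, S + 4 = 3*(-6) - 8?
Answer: 561125/6 ≈ 93521.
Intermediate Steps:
S = -30 (S = -4 + (3*(-6) - 8) = -4 + (-18 - 8) = -4 - 26 = -30)
E(C, B) = 3 + B
G(q, O) = -O*(3 + (3 + O)**2)/6 (G(q, O) = -O*(3 + (O + 3)**2)/6 = -O*(3 + (3 + O)**2)/6)
K(A) = -30*A**2
-K(G(16, 5)) = -(-30)*(-1/6*5*(3 + (3 + 5)**2))**2 = -(-30)*(-1/6*5*(3 + 8**2))**2 = -(-30)*(-1/6*5*(3 + 64))**2 = -(-30)*(-1/6*5*67)**2 = -(-30)*(-335/6)**2 = -(-30)*112225/36 = -1*(-561125/6) = 561125/6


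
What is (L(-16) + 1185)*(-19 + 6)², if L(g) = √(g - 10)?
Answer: 200265 + 169*I*√26 ≈ 2.0027e+5 + 861.73*I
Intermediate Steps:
L(g) = √(-10 + g)
(L(-16) + 1185)*(-19 + 6)² = (√(-10 - 16) + 1185)*(-19 + 6)² = (√(-26) + 1185)*(-13)² = (I*√26 + 1185)*169 = (1185 + I*√26)*169 = 200265 + 169*I*√26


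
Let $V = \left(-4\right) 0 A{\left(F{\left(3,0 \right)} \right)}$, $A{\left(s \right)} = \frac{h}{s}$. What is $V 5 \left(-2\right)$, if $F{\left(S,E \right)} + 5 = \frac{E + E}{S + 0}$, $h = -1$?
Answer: $0$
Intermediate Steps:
$F{\left(S,E \right)} = -5 + \frac{2 E}{S}$ ($F{\left(S,E \right)} = -5 + \frac{E + E}{S + 0} = -5 + \frac{2 E}{S}$)
$A{\left(s \right)} = - \frac{1}{s}$
$V = 0$ ($V = \left(-4\right) 0 \left(- \frac{1}{-5 + 2 \cdot 0 \cdot \frac{1}{3}}\right) = 0 \left(- \frac{1}{-5 + 2 \cdot 0 \cdot \frac{1}{3}}\right) = 0 \left(- \frac{1}{-5 + 0}\right) = 0 \left(- \frac{1}{-5}\right) = 0 \left(\left(-1\right) \left(- \frac{1}{5}\right)\right) = 0 \cdot \frac{1}{5} = 0$)
$V 5 \left(-2\right) = 0 \cdot 5 \left(-2\right) = 0 \left(-2\right) = 0$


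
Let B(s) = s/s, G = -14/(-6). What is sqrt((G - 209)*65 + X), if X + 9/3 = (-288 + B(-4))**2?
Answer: sqrt(620394)/3 ≈ 262.55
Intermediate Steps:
G = 7/3 (G = -14*(-1/6) = 7/3 ≈ 2.3333)
B(s) = 1
X = 82366 (X = -3 + (-288 + 1)**2 = -3 + (-287)**2 = -3 + 82369 = 82366)
sqrt((G - 209)*65 + X) = sqrt((7/3 - 209)*65 + 82366) = sqrt(-620/3*65 + 82366) = sqrt(-40300/3 + 82366) = sqrt(206798/3) = sqrt(620394)/3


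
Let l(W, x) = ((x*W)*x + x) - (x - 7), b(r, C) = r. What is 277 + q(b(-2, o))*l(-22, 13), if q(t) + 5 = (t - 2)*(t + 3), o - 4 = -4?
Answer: 33676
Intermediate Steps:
o = 0 (o = 4 - 4 = 0)
l(W, x) = 7 + W*x² (l(W, x) = ((W*x)*x + x) - (-7 + x) = (W*x² + x) + (7 - x) = (x + W*x²) + (7 - x) = 7 + W*x²)
q(t) = -5 + (-2 + t)*(3 + t) (q(t) = -5 + (t - 2)*(t + 3) = -5 + (-2 + t)*(3 + t))
277 + q(b(-2, o))*l(-22, 13) = 277 + (-11 - 2 + (-2)²)*(7 - 22*13²) = 277 + (-11 - 2 + 4)*(7 - 22*169) = 277 - 9*(7 - 3718) = 277 - 9*(-3711) = 277 + 33399 = 33676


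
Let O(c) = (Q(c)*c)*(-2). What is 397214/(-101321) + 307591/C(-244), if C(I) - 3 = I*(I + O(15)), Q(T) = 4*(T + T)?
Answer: -341397074235/95032917419 ≈ -3.5924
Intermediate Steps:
Q(T) = 8*T (Q(T) = 4*(2*T) = 8*T)
O(c) = -16*c² (O(c) = ((8*c)*c)*(-2) = (8*c²)*(-2) = -16*c²)
C(I) = 3 + I*(-3600 + I) (C(I) = 3 + I*(I - 16*15²) = 3 + I*(I - 16*225) = 3 + I*(I - 3600) = 3 + I*(-3600 + I))
397214/(-101321) + 307591/C(-244) = 397214/(-101321) + 307591/(3 + (-244)² - 3600*(-244)) = 397214*(-1/101321) + 307591/(3 + 59536 + 878400) = -397214/101321 + 307591/937939 = -341397074235/95032917419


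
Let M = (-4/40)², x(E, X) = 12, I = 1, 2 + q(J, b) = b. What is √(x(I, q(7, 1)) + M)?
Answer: √1201/10 ≈ 3.4655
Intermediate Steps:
q(J, b) = -2 + b
M = 1/100 (M = (-4*1/40)² = (-⅒)² = 1/100 ≈ 0.010000)
√(x(I, q(7, 1)) + M) = √(12 + 1/100) = √(1201/100) = √1201/10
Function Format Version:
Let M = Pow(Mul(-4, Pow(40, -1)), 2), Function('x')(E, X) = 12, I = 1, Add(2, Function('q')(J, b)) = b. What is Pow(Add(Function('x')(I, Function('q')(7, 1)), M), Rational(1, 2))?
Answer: Mul(Rational(1, 10), Pow(1201, Rational(1, 2))) ≈ 3.4655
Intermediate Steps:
Function('q')(J, b) = Add(-2, b)
M = Rational(1, 100) (M = Pow(Mul(-4, Rational(1, 40)), 2) = Pow(Rational(-1, 10), 2) = Rational(1, 100) ≈ 0.010000)
Pow(Add(Function('x')(I, Function('q')(7, 1)), M), Rational(1, 2)) = Pow(Add(12, Rational(1, 100)), Rational(1, 2)) = Pow(Rational(1201, 100), Rational(1, 2)) = Mul(Rational(1, 10), Pow(1201, Rational(1, 2)))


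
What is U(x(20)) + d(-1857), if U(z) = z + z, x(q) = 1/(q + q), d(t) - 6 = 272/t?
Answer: 219257/37140 ≈ 5.9035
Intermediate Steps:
d(t) = 6 + 272/t
x(q) = 1/(2*q)
U(z) = 2*z
U(x(20)) + d(-1857) = 2*((½)/20) + (6 + 272/(-1857)) = 2*((½)*(1/20)) + (6 + 272*(-1/1857)) = 2*(1/40) + (6 - 272/1857) = 1/20 + 10870/1857 = 219257/37140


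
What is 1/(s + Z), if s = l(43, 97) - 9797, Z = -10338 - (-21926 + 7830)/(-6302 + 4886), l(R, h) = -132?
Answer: -177/3589021 ≈ -4.9317e-5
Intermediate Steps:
Z = -1831588/177 (Z = -10338 - (-14096)/(-1416) = -10338 - (-14096)*(-1)/1416 = -10338 - 1*1762/177 = -10338 - 1762/177 = -1831588/177 ≈ -10348.)
s = -9929 (s = -132 - 9797 = -9929)
1/(s + Z) = 1/(-9929 - 1831588/177) = 1/(-3589021/177) = -177/3589021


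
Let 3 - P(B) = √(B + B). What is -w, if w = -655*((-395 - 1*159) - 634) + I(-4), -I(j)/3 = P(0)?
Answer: -778131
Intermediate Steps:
P(B) = 3 - √2*√B (P(B) = 3 - √(B + B) = 3 - √(2*B) = 3 - √2*√B)
I(j) = -9 (I(j) = -3*(3 - √2*√0) = -3*(3 - 1*√2*0) = -3*(3 + 0) = -3*3 = -9)
w = 778131 (w = -655*((-395 - 1*159) - 634) - 9 = -655*((-395 - 159) - 634) - 9 = -655*(-554 - 634) - 9 = -655*(-1188) - 9 = 778140 - 9 = 778131)
-w = -1*778131 = -778131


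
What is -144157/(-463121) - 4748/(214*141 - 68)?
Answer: 1070546067/6971360413 ≈ 0.15356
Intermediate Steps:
-144157/(-463121) - 4748/(214*141 - 68) = -144157*(-1/463121) - 4748/(30174 - 68) = 144157/463121 - 4748/30106 = 144157/463121 - 4748*1/30106 = 144157/463121 - 2374/15053 = 1070546067/6971360413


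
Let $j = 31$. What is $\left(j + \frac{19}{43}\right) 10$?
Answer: $\frac{13520}{43} \approx 314.42$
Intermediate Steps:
$\left(j + \frac{19}{43}\right) 10 = \left(31 + \frac{19}{43}\right) 10 = \frac{1352}{43} \cdot 10 = \frac{13520}{43}$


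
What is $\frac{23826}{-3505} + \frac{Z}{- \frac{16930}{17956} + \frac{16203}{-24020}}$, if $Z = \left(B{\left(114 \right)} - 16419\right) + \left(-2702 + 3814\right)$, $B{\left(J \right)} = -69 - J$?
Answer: $\frac{5849970516938558}{611271709085} \approx 9570.2$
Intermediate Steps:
$Z = -15490$ ($Z = \left(\left(-69 - 114\right) - 16419\right) + \left(-2702 + 3814\right) = \left(\left(-69 - 114\right) - 16419\right) + 1112 = \left(-183 - 16419\right) + 1112 = -16602 + 1112 = -15490$)
$\frac{23826}{-3505} + \frac{Z}{- \frac{16930}{17956} + \frac{16203}{-24020}} = \frac{23826}{-3505} - \frac{15490}{- \frac{16930}{17956} + \frac{16203}{-24020}} = 23826 \left(- \frac{1}{3505}\right) - \frac{15490}{\left(-16930\right) \frac{1}{17956} + 16203 \left(- \frac{1}{24020}\right)} = - \frac{23826}{3505} - \frac{15490}{- \frac{8465}{8978} - \frac{16203}{24020}} = - \frac{23826}{3505} - \frac{15490}{- \frac{174399917}{107825780}} = - \frac{23826}{3505} - - \frac{1670221332200}{174399917} = - \frac{23826}{3505} + \frac{1670221332200}{174399917} = \frac{5849970516938558}{611271709085}$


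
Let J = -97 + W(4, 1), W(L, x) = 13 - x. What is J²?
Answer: 7225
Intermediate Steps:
J = -85 (J = -97 + (13 - 1*1) = -97 + (13 - 1) = -97 + 12 = -85)
J² = (-85)² = 7225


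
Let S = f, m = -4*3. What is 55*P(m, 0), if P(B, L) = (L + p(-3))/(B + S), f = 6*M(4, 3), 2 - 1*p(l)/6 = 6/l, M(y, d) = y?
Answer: 110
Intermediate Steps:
p(l) = 12 - 36/l
f = 24 (f = 6*4 = 24)
m = -12
S = 24
P(B, L) = (24 + L)/(24 + B) (P(B, L) = (L + (12 - 36/(-3)))/(B + 24) = (L + (12 - 36*(-1/3)))/(24 + B) = (L + (12 + 12))/(24 + B) = (L + 24)/(24 + B) = (24 + L)/(24 + B))
55*P(m, 0) = 55*((24 + 0)/(24 - 12)) = 55*(24/12) = 55*((1/12)*24) = 55*2 = 110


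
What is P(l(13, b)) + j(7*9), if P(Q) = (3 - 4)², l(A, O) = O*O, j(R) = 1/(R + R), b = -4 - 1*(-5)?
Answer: 127/126 ≈ 1.0079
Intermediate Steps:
b = 1 (b = -4 + 5 = 1)
j(R) = 1/(2*R)
l(A, O) = O²
P(Q) = 1 (P(Q) = (-1)² = 1)
P(l(13, b)) + j(7*9) = 1 + 1/(2*((7*9))) = 1 + (½)/63 = 1 + (½)*(1/63) = 1 + 1/126 = 127/126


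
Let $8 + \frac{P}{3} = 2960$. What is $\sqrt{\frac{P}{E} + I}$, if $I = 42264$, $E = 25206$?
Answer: $\frac{6 \sqrt{20719395015}}{4201} \approx 205.58$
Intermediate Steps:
$P = 8856$ ($P = -24 + 3 \cdot 2960 = -24 + 8880 = 8856$)
$\sqrt{\frac{P}{E} + I} = \sqrt{\frac{8856}{25206} + 42264} = \sqrt{8856 \cdot \frac{1}{25206} + 42264} = \sqrt{\frac{1476}{4201} + 42264} = \sqrt{\frac{177552540}{4201}} = \frac{6 \sqrt{20719395015}}{4201}$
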